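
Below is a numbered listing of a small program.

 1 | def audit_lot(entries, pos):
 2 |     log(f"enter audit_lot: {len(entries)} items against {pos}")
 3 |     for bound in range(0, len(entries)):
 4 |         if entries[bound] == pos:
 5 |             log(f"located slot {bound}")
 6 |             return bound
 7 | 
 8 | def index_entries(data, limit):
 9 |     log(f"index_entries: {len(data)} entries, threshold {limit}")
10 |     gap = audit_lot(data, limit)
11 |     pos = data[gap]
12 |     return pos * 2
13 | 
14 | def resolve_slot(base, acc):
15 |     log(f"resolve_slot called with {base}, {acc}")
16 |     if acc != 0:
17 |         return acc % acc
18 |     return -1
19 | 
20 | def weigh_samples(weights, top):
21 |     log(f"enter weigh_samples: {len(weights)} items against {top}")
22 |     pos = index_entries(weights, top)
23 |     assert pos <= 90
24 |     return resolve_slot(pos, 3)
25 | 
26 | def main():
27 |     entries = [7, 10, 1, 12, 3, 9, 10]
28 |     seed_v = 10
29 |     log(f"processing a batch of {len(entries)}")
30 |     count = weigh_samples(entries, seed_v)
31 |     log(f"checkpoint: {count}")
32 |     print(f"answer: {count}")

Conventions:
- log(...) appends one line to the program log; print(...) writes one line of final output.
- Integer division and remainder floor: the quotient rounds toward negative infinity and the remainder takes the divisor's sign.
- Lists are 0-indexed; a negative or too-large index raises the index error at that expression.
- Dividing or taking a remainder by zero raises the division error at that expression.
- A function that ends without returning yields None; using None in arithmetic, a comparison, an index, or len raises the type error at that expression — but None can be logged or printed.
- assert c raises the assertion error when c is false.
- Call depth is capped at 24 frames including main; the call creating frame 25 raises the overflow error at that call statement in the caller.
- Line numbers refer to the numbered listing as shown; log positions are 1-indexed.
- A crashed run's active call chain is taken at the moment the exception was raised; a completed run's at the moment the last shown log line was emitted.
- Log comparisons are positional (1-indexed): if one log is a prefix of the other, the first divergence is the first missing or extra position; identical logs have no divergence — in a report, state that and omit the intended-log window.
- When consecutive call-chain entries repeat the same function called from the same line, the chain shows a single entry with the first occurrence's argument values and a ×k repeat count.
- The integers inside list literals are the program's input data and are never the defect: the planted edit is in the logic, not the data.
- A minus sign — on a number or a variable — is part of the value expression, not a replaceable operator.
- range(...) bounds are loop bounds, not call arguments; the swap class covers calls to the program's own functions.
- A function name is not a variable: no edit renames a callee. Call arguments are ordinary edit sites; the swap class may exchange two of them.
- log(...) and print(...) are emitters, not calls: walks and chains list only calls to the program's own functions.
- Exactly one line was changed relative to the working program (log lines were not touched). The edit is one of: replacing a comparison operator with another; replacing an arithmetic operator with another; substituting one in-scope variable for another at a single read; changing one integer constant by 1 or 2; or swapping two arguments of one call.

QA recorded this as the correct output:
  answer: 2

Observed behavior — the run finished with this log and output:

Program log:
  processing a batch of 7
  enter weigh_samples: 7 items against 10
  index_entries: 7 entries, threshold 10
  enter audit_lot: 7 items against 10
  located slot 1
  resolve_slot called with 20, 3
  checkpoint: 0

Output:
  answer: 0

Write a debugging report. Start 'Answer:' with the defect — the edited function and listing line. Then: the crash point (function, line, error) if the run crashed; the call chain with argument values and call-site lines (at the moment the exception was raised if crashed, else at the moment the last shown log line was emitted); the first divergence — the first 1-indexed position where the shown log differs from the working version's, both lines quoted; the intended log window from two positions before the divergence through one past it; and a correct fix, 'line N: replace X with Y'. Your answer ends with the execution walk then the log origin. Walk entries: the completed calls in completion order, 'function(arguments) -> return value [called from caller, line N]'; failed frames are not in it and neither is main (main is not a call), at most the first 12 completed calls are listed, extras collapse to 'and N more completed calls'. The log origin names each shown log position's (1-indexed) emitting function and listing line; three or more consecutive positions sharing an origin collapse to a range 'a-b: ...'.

Answer: the defect is in resolve_slot at line 17.
The tell: Log line 7 is where behavior first shows: 'checkpoint: 0' appears instead of 'checkpoint: 2'.
Call chain: main.
First divergence: position 7; shown 'checkpoint: 0' vs intended 'checkpoint: 2'.
Intended log window:
  5: located slot 1
  6: resolve_slot called with 20, 3
  7: checkpoint: 2
Execution walk:
  audit_lot([7, 10, 1, 12, 3, 9, 10], 10) -> 1  [called from index_entries, line 10]
  index_entries([7, 10, 1, 12, 3, 9, 10], 10) -> 20  [called from weigh_samples, line 22]
  resolve_slot(20, 3) -> 0  [called from weigh_samples, line 24]
  weigh_samples([7, 10, 1, 12, 3, 9, 10], 10) -> 0  [called from main, line 30]
Log origins:
  1: from main, line 29
  2: from weigh_samples, line 21
  3: from index_entries, line 9
  4: from audit_lot, line 2
  5: from audit_lot, line 5
  6: from resolve_slot, line 15
  7: from main, line 31
A correct fix: line 17: replace `acc % acc` with `base % acc`.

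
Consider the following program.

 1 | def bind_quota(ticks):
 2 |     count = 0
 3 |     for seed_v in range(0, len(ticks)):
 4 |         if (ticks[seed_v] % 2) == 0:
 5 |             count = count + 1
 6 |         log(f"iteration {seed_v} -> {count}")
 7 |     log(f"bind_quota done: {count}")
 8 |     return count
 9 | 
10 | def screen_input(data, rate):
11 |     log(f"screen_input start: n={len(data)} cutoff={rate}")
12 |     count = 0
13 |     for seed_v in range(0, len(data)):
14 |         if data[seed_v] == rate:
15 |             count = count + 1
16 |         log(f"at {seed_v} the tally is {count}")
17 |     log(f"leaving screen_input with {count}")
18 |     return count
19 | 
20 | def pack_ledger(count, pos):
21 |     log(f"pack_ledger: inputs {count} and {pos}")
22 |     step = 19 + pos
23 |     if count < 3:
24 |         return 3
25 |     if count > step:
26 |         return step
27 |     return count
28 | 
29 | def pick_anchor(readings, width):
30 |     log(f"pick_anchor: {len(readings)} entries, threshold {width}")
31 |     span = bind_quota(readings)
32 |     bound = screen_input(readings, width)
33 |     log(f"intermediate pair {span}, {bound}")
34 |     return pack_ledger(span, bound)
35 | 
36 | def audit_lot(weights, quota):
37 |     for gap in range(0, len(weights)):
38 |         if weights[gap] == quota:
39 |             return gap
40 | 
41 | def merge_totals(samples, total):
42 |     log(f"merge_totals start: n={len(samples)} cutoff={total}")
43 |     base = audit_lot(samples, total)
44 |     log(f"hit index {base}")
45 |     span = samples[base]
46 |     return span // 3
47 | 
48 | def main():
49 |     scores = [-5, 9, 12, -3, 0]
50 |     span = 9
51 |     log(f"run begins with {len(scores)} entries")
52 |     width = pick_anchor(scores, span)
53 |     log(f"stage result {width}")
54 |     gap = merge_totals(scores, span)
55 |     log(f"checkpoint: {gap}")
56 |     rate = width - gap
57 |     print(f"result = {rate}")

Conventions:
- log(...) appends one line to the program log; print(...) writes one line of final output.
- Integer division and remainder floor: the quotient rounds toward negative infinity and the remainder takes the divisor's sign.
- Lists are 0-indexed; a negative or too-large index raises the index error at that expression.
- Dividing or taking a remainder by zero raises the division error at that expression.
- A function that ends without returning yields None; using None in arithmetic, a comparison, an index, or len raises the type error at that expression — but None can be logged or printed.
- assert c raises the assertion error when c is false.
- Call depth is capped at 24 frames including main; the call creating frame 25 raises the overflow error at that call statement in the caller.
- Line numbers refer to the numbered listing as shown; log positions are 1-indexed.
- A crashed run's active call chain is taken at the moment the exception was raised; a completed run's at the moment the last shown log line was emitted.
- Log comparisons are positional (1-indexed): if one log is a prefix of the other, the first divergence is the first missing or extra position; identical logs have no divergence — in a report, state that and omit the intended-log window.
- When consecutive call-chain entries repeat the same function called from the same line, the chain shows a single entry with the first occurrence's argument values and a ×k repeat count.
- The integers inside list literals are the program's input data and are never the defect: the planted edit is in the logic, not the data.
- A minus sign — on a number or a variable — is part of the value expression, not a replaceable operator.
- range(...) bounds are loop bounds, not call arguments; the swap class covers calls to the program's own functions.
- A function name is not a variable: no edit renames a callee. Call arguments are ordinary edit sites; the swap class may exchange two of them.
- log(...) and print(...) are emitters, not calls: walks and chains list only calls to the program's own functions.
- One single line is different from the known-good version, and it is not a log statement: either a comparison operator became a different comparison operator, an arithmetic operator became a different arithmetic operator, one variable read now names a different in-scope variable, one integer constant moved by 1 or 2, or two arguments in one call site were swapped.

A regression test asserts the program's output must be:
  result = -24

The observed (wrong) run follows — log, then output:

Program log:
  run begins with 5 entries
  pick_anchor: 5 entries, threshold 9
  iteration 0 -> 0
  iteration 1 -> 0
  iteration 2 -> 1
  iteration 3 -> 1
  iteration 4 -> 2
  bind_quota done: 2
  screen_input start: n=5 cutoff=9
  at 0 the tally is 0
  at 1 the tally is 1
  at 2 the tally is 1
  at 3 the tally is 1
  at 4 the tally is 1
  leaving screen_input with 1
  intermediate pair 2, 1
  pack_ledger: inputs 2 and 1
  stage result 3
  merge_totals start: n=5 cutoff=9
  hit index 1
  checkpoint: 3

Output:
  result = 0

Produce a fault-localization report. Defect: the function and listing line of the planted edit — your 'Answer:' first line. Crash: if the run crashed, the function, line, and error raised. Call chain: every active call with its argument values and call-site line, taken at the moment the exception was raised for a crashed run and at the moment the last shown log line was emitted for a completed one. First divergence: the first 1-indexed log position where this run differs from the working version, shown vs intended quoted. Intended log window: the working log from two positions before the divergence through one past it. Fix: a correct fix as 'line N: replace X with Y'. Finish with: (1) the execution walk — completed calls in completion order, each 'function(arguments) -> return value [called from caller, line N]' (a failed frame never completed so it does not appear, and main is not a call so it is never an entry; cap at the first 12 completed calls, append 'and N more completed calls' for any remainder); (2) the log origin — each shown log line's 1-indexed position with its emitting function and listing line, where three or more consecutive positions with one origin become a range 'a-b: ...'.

Answer: the defect is in merge_totals at line 46.
The tell: At log position 21 the runs split — shown 'checkpoint: 3', but the working version logs 'checkpoint: 27'.
Call chain: main.
First divergence: position 21 — the shown line 'checkpoint: 3' should read 'checkpoint: 27'.
Intended log window:
  19: merge_totals start: n=5 cutoff=9
  20: hit index 1
  21: checkpoint: 27
Execution walk:
  bind_quota([-5, 9, 12, -3, 0]) -> 2  [called from pick_anchor, line 31]
  screen_input([-5, 9, 12, -3, 0], 9) -> 1  [called from pick_anchor, line 32]
  pack_ledger(2, 1) -> 3  [called from pick_anchor, line 34]
  pick_anchor([-5, 9, 12, -3, 0], 9) -> 3  [called from main, line 52]
  audit_lot([-5, 9, 12, -3, 0], 9) -> 1  [called from merge_totals, line 43]
  merge_totals([-5, 9, 12, -3, 0], 9) -> 3  [called from main, line 54]
Log origin:
  1: emitted by main (line 51)
  2: emitted by pick_anchor (line 30)
  3-7: emitted by bind_quota (line 6)
  8: emitted by bind_quota (line 7)
  9: emitted by screen_input (line 11)
  10-14: emitted by screen_input (line 16)
  15: emitted by screen_input (line 17)
  16: emitted by pick_anchor (line 33)
  17: emitted by pack_ledger (line 21)
  18: emitted by main (line 53)
  19: emitted by merge_totals (line 42)
  20: emitted by merge_totals (line 44)
  21: emitted by main (line 55)
A correct fix: line 46: replace `//` with `*`.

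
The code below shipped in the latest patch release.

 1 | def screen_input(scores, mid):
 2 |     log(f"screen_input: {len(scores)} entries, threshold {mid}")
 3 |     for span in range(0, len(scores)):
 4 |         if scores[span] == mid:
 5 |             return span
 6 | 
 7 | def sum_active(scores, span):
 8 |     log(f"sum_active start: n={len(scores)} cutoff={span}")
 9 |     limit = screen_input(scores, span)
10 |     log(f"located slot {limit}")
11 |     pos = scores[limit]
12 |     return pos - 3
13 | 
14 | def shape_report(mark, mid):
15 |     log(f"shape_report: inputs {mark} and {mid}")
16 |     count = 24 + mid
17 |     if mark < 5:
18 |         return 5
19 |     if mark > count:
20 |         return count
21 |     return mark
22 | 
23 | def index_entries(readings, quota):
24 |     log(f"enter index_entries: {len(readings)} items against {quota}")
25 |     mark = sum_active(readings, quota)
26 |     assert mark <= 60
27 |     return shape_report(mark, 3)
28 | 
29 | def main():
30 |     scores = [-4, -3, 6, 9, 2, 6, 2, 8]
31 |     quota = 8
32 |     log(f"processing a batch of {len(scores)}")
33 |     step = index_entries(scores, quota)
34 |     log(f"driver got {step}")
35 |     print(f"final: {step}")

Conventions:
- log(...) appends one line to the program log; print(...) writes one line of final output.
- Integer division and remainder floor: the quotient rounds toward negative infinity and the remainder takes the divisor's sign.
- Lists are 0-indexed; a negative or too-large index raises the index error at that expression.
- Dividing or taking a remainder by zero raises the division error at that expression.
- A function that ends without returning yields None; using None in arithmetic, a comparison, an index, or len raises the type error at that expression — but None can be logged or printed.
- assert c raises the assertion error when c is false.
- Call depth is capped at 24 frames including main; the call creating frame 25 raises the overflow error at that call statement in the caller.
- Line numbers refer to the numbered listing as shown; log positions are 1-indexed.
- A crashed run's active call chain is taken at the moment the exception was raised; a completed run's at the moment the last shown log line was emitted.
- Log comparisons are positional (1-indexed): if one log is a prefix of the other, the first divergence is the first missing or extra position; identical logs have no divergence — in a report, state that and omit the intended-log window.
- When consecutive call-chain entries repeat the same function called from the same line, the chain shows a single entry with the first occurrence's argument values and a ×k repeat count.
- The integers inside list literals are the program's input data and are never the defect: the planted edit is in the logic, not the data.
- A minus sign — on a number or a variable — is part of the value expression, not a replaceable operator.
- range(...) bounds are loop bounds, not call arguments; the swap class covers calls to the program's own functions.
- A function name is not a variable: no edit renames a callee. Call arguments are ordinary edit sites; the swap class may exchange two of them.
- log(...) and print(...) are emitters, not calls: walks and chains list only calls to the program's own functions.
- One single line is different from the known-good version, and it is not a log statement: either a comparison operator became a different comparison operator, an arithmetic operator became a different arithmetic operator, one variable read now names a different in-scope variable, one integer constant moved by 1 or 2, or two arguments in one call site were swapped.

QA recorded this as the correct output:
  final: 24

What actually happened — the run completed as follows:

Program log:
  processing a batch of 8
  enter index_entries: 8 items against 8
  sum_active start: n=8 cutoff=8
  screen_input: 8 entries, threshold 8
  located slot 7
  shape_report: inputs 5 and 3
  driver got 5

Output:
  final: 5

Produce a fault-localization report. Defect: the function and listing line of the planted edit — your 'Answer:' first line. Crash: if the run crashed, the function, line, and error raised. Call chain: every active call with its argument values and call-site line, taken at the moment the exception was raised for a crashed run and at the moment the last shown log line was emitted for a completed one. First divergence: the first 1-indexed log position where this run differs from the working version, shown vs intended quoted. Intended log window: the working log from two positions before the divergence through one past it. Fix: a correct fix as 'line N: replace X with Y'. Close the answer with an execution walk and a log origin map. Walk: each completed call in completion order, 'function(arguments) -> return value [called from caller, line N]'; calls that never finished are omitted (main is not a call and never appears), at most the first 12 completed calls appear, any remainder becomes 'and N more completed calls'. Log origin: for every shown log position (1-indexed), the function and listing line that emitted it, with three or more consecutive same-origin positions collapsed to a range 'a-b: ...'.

Answer: the defect is in sum_active at line 12.
The tell: Everything matches until log position 6, which reads 'shape_report: inputs 5 and 3' in place of 'shape_report: inputs 24 and 3'.
Call chain: main.
First divergence: position 6; shown 'shape_report: inputs 5 and 3' vs intended 'shape_report: inputs 24 and 3'.
Intended log window:
  4: screen_input: 8 entries, threshold 8
  5: located slot 7
  6: shape_report: inputs 24 and 3
  7: driver got 24
Execution walk:
  screen_input([-4, -3, 6, 9, 2, 6, 2, 8], 8) -> 7  [called from sum_active, line 9]
  sum_active([-4, -3, 6, 9, 2, 6, 2, 8], 8) -> 5  [called from index_entries, line 25]
  shape_report(5, 3) -> 5  [called from index_entries, line 27]
  index_entries([-4, -3, 6, 9, 2, 6, 2, 8], 8) -> 5  [called from main, line 33]
Log line origins:
  1: emitted by main (line 32)
  2: emitted by index_entries (line 24)
  3: emitted by sum_active (line 8)
  4: emitted by screen_input (line 2)
  5: emitted by sum_active (line 10)
  6: emitted by shape_report (line 15)
  7: emitted by main (line 34)
A correct fix: line 12: replace `-` with `*`.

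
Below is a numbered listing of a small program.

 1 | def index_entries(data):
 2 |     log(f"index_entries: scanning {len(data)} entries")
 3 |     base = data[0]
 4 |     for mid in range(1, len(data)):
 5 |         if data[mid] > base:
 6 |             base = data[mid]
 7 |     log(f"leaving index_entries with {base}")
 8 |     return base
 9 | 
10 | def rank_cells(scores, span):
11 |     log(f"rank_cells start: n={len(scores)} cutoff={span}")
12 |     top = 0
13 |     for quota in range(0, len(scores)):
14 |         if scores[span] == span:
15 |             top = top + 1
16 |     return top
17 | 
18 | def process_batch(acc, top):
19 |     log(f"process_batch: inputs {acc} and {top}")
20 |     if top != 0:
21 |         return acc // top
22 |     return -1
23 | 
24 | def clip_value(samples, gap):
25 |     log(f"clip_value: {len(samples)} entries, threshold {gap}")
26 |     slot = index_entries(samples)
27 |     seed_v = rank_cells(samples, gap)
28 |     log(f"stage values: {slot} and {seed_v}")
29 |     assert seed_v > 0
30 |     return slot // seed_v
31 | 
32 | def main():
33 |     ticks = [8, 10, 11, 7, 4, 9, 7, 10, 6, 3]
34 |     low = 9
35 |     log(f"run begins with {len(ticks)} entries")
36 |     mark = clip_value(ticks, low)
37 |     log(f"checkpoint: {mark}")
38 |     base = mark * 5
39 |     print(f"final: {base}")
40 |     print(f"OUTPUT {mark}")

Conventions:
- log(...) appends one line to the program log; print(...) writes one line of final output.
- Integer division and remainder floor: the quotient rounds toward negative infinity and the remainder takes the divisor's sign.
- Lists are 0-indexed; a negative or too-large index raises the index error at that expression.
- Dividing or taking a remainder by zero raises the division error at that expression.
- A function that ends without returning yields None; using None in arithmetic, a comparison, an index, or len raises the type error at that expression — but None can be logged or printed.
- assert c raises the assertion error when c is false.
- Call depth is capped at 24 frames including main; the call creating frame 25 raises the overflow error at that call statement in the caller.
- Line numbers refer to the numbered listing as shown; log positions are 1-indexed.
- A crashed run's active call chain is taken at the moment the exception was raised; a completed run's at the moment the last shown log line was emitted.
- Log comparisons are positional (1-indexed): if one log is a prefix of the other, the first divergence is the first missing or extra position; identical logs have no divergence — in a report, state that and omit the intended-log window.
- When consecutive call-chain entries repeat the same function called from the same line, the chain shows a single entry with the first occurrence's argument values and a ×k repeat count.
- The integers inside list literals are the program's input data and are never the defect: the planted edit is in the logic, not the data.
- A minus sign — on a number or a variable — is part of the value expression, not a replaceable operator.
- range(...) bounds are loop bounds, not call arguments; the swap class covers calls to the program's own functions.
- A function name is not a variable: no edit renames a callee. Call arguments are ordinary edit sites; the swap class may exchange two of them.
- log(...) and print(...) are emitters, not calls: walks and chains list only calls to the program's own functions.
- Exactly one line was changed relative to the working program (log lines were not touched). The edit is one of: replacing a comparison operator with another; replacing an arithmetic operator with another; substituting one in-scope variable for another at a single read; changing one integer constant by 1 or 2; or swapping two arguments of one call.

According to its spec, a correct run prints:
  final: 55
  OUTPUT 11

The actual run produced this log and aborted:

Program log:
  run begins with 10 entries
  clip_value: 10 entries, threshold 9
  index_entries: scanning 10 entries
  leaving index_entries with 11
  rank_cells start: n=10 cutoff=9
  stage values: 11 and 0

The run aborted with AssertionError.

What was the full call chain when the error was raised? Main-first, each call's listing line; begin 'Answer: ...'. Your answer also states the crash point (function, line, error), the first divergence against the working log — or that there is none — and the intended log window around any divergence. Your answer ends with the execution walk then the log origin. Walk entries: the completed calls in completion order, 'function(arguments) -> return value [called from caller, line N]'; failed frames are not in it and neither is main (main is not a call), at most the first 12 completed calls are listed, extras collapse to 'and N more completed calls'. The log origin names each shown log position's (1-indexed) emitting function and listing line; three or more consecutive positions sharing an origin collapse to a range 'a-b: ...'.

Answer: main -> clip_value (called at line 36).
Key observation: The log first diverges at position 6: the faulty run prints 'stage values: 11 and 0' where the working version prints 'stage values: 11 and 1'.
Crash: clip_value, line 29, AssertionError.
First divergence: position 6 — shown 'stage values: 11 and 0', intended 'stage values: 11 and 1'.
Intended log window:
  4: leaving index_entries with 11
  5: rank_cells start: n=10 cutoff=9
  6: stage values: 11 and 1
  7: checkpoint: 11
Execution walk:
  index_entries([8, 10, 11, 7, 4, 9, 7, 10, 6, 3]) -> 11  [called from clip_value, line 26]
  rank_cells([8, 10, 11, 7, 4, 9, 7, 10, 6, 3], 9) -> 0  [called from clip_value, line 27]
Origin of each log line:
  1: from main, line 35
  2: from clip_value, line 25
  3: from index_entries, line 2
  4: from index_entries, line 7
  5: from rank_cells, line 11
  6: from clip_value, line 28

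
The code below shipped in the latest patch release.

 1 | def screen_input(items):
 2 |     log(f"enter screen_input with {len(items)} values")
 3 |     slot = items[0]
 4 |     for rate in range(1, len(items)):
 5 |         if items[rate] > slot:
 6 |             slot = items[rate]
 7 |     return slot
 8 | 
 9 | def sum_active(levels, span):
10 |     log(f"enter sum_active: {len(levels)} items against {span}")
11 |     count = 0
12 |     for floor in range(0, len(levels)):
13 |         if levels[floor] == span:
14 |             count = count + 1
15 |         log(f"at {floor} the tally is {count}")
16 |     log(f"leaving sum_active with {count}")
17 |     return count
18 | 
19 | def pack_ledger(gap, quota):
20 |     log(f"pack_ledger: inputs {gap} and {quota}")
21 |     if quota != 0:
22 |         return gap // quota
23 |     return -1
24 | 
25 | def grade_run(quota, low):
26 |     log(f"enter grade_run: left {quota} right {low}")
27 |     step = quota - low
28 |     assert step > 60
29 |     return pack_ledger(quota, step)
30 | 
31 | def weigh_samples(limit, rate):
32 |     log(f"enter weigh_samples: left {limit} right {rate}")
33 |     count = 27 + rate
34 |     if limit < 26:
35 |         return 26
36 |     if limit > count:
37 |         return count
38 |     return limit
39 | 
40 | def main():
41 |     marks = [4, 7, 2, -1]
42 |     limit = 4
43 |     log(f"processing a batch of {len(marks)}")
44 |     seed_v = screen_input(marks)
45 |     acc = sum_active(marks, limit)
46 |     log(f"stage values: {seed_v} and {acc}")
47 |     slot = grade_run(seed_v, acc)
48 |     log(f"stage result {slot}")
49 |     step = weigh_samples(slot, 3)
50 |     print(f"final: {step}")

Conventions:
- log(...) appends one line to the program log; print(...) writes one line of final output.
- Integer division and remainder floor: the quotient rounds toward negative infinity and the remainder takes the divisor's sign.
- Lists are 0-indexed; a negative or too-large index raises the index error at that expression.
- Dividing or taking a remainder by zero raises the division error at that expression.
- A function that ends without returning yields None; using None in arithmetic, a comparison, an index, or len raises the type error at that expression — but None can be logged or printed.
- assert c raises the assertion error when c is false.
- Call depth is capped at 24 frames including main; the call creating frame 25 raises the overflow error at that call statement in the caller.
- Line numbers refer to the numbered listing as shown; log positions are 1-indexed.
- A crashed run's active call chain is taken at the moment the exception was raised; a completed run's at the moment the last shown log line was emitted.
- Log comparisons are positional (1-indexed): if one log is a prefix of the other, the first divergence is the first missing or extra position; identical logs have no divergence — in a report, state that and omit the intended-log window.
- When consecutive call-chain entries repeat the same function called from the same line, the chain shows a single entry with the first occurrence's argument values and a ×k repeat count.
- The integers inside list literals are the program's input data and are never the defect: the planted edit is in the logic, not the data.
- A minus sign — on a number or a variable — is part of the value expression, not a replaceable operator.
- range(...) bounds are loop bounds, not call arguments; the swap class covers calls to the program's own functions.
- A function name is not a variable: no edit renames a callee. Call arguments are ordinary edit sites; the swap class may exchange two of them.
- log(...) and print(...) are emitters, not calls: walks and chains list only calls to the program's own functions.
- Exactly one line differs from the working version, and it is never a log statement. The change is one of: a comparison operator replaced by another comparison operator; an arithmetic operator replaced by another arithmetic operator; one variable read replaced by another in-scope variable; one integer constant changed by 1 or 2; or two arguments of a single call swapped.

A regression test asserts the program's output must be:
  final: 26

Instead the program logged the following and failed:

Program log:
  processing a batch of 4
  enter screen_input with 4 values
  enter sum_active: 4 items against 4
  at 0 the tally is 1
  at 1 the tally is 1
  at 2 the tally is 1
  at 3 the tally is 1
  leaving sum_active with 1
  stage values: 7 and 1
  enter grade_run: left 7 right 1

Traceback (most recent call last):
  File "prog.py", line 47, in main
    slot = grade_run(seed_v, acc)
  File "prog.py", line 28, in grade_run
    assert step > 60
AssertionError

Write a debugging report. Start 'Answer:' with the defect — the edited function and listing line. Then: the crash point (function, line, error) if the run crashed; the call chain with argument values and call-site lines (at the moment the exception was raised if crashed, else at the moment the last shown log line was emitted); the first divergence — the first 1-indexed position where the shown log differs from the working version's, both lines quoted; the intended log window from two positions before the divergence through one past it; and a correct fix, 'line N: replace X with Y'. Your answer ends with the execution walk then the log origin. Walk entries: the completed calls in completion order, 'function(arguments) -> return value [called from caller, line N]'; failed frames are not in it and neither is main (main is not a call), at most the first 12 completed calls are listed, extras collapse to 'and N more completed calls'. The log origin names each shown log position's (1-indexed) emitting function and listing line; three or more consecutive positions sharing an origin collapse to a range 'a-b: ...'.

Answer: the defect is in grade_run at line 28.
The tell: The log ends early — 10 lines, where the working version next logs 'pack_ledger: inputs 7 and 6'.
Crash: grade_run, line 28, AssertionError.
Call chain: main -> grade_run(7, 1) (called at line 47).
First divergence: position 11 — after 10 matching lines the faulty run goes silent; intended next line 'pack_ledger: inputs 7 and 6'.
Intended log window:
  9: stage values: 7 and 1
  10: enter grade_run: left 7 right 1
  11: pack_ledger: inputs 7 and 6
  12: stage result 1
Execution walk:
  screen_input([4, 7, 2, -1]) -> 7  [called from main, line 44]
  sum_active([4, 7, 2, -1], 4) -> 1  [called from main, line 45]
Log origins:
  1 — main, line 43
  2 — screen_input, line 2
  3 — sum_active, line 10
  4-7 — sum_active, line 15
  8 — sum_active, line 16
  9 — main, line 46
  10 — grade_run, line 26
A correct fix: line 28: replace `>` with `<=`.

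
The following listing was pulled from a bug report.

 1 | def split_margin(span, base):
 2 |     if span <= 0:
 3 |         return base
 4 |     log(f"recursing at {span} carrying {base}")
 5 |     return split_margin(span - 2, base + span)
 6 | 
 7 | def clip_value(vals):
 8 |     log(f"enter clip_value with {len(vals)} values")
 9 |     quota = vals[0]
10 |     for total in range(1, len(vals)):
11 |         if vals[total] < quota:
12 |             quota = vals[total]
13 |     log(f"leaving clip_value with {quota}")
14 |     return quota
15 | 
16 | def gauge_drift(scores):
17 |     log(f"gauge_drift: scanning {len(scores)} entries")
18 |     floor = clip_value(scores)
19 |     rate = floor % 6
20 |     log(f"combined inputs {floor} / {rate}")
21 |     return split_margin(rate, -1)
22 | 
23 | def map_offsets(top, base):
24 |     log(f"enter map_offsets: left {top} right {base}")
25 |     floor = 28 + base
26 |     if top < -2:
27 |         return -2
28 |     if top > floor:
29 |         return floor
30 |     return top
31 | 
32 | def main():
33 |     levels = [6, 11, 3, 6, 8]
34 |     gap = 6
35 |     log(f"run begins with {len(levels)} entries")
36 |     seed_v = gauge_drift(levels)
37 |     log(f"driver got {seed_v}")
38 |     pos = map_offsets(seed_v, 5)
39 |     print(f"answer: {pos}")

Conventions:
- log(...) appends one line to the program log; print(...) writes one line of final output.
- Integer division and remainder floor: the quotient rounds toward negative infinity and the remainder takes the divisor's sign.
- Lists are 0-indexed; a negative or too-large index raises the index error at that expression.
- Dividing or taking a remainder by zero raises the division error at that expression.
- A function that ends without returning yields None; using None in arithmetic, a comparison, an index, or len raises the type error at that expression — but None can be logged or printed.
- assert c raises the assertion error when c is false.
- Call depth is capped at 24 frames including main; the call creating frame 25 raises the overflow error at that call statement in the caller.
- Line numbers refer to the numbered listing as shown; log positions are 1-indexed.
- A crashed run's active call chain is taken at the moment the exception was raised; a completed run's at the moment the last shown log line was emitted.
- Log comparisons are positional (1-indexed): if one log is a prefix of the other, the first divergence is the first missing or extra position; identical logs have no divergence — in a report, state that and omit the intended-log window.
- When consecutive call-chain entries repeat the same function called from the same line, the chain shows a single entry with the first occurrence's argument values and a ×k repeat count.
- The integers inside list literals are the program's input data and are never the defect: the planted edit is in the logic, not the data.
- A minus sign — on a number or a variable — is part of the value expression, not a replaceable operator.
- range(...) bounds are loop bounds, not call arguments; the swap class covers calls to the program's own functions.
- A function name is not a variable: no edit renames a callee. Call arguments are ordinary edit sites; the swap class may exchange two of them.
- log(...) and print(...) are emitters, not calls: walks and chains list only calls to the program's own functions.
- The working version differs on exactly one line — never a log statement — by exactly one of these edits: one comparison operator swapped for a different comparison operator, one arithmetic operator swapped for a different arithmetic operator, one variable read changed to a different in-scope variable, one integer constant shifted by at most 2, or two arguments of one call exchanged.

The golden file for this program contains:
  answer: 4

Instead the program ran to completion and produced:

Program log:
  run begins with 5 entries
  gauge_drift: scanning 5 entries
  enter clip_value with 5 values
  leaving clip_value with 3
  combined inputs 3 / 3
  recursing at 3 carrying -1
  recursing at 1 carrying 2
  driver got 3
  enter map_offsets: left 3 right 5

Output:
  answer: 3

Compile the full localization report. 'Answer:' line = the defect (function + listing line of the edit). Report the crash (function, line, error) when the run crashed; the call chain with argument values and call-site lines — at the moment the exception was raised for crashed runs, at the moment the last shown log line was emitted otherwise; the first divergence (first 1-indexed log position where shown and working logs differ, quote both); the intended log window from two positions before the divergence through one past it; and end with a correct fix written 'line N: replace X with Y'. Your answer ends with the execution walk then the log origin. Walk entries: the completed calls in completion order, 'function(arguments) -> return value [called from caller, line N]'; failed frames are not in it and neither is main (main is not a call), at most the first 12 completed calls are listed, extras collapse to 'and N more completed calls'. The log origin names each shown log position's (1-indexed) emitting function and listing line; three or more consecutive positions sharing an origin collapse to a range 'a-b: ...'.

Answer: the defect is in gauge_drift at line 21.
Key observation: Position 6 is the first bad log line: 'recursing at 3 carrying -1' should read 'recursing at 3 carrying 0'.
Call chain: main -> map_offsets(3, 5) (called at line 38).
First divergence: position 6 — shown 'recursing at 3 carrying -1', intended 'recursing at 3 carrying 0'.
Intended log window:
  4: leaving clip_value with 3
  5: combined inputs 3 / 3
  6: recursing at 3 carrying 0
  7: recursing at 1 carrying 3
Execution walk:
  clip_value([6, 11, 3, 6, 8]) -> 3  [called from gauge_drift, line 18]
  split_margin(-1, 3) -> 3  [called from split_margin, line 5]
  split_margin(1, 2) -> 3  [called from split_margin, line 5]
  split_margin(3, -1) -> 3  [called from gauge_drift, line 21]
  gauge_drift([6, 11, 3, 6, 8]) -> 3  [called from main, line 36]
  map_offsets(3, 5) -> 3  [called from main, line 38]
Log line origins:
  1: logged in main at line 35
  2: logged in gauge_drift at line 17
  3: logged in clip_value at line 8
  4: logged in clip_value at line 13
  5: logged in gauge_drift at line 20
  6: logged in split_margin at line 4
  7: logged in split_margin at line 4
  8: logged in main at line 37
  9: logged in map_offsets at line 24
A correct fix: line 21: replace `-1` with `0`.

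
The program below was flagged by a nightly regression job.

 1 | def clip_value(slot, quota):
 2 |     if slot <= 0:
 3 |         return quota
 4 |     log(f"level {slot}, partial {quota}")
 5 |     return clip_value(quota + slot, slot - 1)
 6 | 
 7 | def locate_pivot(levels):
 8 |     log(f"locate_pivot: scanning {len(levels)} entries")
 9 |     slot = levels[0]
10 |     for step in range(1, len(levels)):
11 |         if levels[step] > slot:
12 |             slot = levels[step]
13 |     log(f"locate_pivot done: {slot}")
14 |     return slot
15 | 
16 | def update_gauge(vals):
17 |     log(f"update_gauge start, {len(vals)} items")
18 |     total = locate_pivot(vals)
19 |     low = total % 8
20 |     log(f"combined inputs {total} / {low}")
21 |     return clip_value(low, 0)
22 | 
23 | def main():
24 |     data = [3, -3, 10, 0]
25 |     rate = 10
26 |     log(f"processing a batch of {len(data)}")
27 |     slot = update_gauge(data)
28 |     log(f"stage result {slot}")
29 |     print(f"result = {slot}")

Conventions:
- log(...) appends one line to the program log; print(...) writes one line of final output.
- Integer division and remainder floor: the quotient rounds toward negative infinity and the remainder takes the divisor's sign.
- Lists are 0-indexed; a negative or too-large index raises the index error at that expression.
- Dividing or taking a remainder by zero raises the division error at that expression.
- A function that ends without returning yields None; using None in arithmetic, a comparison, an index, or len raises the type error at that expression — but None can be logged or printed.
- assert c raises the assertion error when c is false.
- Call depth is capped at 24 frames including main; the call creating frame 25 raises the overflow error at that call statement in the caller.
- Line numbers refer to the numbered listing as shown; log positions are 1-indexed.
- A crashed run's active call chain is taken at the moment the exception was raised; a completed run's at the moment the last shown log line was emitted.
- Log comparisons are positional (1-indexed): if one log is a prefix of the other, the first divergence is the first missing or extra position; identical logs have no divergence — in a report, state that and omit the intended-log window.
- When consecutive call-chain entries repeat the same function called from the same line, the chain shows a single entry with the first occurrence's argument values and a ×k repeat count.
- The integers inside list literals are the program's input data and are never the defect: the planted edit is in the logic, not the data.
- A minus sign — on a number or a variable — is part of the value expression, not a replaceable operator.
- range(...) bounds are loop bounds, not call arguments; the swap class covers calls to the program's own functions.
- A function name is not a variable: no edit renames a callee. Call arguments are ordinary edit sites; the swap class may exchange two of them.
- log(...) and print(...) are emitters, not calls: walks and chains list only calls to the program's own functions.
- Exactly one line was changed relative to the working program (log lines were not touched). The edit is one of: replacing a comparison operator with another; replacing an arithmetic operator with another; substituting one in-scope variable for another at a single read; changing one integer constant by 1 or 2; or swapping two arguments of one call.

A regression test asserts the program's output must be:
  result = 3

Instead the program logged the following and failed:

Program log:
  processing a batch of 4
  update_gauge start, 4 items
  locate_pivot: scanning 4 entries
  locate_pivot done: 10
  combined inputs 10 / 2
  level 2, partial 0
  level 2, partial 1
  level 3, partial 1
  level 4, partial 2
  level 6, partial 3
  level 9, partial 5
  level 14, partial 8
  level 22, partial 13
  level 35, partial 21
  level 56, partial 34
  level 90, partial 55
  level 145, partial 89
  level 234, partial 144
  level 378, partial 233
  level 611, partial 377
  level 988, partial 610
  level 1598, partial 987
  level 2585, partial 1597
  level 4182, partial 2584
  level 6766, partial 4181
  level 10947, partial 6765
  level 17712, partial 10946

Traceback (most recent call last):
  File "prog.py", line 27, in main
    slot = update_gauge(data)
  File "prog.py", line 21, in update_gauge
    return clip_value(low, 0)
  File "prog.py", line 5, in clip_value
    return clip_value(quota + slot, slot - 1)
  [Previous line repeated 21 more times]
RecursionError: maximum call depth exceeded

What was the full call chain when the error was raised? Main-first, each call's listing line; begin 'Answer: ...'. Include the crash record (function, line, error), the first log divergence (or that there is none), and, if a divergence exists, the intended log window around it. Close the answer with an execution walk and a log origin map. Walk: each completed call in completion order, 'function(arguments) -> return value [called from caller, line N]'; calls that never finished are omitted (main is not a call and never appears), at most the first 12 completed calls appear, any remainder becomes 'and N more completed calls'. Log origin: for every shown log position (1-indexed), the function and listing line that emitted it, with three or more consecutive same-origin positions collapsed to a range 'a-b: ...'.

Answer: main -> update_gauge (called at line 27) -> clip_value (called at line 21) -> clip_value (called at line 5) ×21.
Key fact: Everything matches until log position 7, which reads 'level 2, partial 1' in place of 'level 1, partial 2'.
Crash: clip_value, line 5, RecursionError.
First divergence: position 7 — shown 'level 2, partial 1', intended 'level 1, partial 2'.
Intended log window:
  5: combined inputs 10 / 2
  6: level 2, partial 0
  7: level 1, partial 2
  8: stage result 3
Execution walk:
  locate_pivot([3, -3, 10, 0]) -> 10  [called from update_gauge, line 18]
Log origins:
  1: from main, line 26
  2: from update_gauge, line 17
  3: from locate_pivot, line 8
  4: from locate_pivot, line 13
  5: from update_gauge, line 20
  6-27: from clip_value, line 4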